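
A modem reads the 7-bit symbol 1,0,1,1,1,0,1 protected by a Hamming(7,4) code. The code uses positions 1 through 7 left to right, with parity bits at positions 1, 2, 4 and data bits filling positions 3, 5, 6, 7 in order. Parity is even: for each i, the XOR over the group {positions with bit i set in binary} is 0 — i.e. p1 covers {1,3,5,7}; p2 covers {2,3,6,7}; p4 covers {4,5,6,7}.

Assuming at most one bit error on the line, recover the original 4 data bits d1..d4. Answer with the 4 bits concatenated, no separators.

1101

s1 (pos 1,3,5,7): 1⊕1⊕1⊕1 = 0
s2 (pos 2,3,6,7): 0⊕1⊕0⊕1 = 0
s4 (pos 4,5,6,7): 1⊕1⊕0⊕1 = 1
Syndrome s4…s1 = 100 → error at position 4.
Flip position 4: 1011101 → 1010101
Read data bits from positions 3,5,6,7: 1101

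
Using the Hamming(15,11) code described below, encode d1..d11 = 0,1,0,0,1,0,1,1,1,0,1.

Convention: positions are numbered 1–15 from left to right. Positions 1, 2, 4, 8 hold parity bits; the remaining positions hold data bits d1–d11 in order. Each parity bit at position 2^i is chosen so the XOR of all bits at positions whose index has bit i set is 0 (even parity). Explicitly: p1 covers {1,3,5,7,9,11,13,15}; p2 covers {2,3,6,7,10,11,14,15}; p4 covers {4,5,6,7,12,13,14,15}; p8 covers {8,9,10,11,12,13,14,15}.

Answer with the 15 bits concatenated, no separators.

100010011011101

Place data at non-parity positions: p1 p2 0 p4 1 0 0 p8 1 0 1 1 1 0 1
p1 (pos 1,3,5,7,9,11,13,15): XOR of data positions = 0⊕1⊕0⊕1⊕1⊕1⊕1 = 1
p2 (pos 2,3,6,7,10,11,14,15): XOR of data positions = 0⊕0⊕0⊕0⊕1⊕0⊕1 = 0
p4 (pos 4,5,6,7,12,13,14,15): XOR of data positions = 1⊕0⊕0⊕1⊕1⊕0⊕1 = 0
p8 (pos 8,9,10,11,12,13,14,15): XOR of data positions = 1⊕0⊕1⊕1⊕1⊕0⊕1 = 1
Codeword: 100010011011101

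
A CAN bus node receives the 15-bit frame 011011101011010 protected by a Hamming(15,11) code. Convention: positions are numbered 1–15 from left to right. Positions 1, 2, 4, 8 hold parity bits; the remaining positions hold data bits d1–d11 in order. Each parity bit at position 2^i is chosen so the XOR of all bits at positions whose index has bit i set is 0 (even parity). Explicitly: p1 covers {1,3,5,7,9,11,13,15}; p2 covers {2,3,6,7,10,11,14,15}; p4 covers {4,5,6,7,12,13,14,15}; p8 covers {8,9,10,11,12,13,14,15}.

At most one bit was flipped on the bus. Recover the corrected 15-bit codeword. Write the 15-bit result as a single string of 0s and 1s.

011001101011010

s1 (pos 1,3,5,7,9,11,13,15): 0⊕1⊕1⊕1⊕1⊕1⊕0⊕0 = 1
s2 (pos 2,3,6,7,10,11,14,15): 1⊕1⊕1⊕1⊕0⊕1⊕1⊕0 = 0
s4 (pos 4,5,6,7,12,13,14,15): 0⊕1⊕1⊕1⊕1⊕0⊕1⊕0 = 1
s8 (pos 8,9,10,11,12,13,14,15): 0⊕1⊕0⊕1⊕1⊕0⊕1⊕0 = 0
Syndrome s8…s1 = 0101 → error at position 5.
Flip position 5: 011011101011010 → 011001101011010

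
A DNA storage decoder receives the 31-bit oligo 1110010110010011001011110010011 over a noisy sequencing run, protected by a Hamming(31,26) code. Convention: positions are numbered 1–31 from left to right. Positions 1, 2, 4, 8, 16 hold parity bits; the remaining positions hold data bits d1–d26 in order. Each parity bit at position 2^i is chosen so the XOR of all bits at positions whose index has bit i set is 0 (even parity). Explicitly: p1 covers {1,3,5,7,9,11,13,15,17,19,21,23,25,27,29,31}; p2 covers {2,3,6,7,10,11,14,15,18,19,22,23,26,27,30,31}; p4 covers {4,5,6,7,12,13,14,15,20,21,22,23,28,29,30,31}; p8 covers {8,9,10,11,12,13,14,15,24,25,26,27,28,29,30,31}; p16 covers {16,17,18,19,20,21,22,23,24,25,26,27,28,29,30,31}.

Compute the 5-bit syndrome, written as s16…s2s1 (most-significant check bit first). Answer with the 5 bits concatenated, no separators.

10001

s1 (pos 1,3,5,7,9,11,13,15,17,19,21,23,25,27,29,31): 1⊕1⊕0⊕0⊕1⊕0⊕0⊕1⊕0⊕1⊕1⊕1⊕0⊕1⊕0⊕1 = 1
s2 (pos 2,3,6,7,10,11,14,15,18,19,22,23,26,27,30,31): 1⊕1⊕1⊕0⊕0⊕0⊕0⊕1⊕0⊕1⊕1⊕1⊕0⊕1⊕1⊕1 = 0
s4 (pos 4,5,6,7,12,13,14,15,20,21,22,23,28,29,30,31): 0⊕0⊕1⊕0⊕1⊕0⊕0⊕1⊕0⊕1⊕1⊕1⊕0⊕0⊕1⊕1 = 0
s8 (pos 8,9,10,11,12,13,14,15,24,25,26,27,28,29,30,31): 1⊕1⊕0⊕0⊕1⊕0⊕0⊕1⊕1⊕0⊕0⊕1⊕0⊕0⊕1⊕1 = 0
s16 (pos 16,17,18,19,20,21,22,23,24,25,26,27,28,29,30,31): 1⊕0⊕0⊕1⊕0⊕1⊕1⊕1⊕1⊕0⊕0⊕1⊕0⊕0⊕1⊕1 = 1
Syndrome s16…s1 = 10001 → error at position 17.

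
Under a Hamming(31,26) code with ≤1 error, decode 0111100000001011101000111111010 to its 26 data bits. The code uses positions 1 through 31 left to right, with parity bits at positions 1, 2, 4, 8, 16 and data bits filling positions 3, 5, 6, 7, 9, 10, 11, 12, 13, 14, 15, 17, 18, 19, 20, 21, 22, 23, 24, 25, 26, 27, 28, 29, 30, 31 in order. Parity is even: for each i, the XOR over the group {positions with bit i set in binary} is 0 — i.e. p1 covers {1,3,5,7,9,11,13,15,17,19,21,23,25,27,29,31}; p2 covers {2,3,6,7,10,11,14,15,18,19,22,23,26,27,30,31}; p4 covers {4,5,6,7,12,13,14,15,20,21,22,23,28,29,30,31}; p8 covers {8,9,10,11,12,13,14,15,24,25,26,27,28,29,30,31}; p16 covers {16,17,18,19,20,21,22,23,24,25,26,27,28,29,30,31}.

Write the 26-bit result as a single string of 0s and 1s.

s1 (pos 1,3,5,7,9,11,13,15,17,19,21,23,25,27,29,31): 0⊕1⊕1⊕0⊕0⊕0⊕1⊕1⊕1⊕1⊕0⊕1⊕1⊕1⊕0⊕0 = 1
s2 (pos 2,3,6,7,10,11,14,15,18,19,22,23,26,27,30,31): 1⊕1⊕0⊕0⊕0⊕0⊕0⊕1⊕0⊕1⊕0⊕1⊕1⊕1⊕1⊕0 = 0
s4 (pos 4,5,6,7,12,13,14,15,20,21,22,23,28,29,30,31): 1⊕1⊕0⊕0⊕0⊕1⊕0⊕1⊕0⊕0⊕0⊕1⊕1⊕0⊕1⊕0 = 1
s8 (pos 8,9,10,11,12,13,14,15,24,25,26,27,28,29,30,31): 0⊕0⊕0⊕0⊕0⊕1⊕0⊕1⊕1⊕1⊕1⊕1⊕1⊕0⊕1⊕0 = 0
s16 (pos 16,17,18,19,20,21,22,23,24,25,26,27,28,29,30,31): 1⊕1⊕0⊕1⊕0⊕0⊕0⊕1⊕1⊕1⊕1⊕1⊕1⊕0⊕1⊕0 = 0
Syndrome s16…s1 = 00101 → error at position 5.
Flip position 5: 0111100000001011101000111111010 → 0111000000001011101000111111010
Read data bits from positions 3,5,6,7,9,10,11,12,13,14,15,17,18,19,20,21,22,23,24,25,26,27,28,29,30,31: 10000000101101000111111010

10000000101101000111111010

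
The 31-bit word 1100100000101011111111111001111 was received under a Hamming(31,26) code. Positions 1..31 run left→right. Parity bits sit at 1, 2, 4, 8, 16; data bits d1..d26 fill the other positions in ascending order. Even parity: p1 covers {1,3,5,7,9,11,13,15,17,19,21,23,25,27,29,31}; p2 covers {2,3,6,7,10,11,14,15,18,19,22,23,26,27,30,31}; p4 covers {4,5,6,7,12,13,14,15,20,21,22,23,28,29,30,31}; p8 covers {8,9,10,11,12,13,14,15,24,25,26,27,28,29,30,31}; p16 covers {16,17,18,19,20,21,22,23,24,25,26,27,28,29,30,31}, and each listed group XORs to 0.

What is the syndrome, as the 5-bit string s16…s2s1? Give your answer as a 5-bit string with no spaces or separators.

s1 (pos 1,3,5,7,9,11,13,15,17,19,21,23,25,27,29,31): 1⊕0⊕1⊕0⊕0⊕1⊕1⊕1⊕1⊕1⊕1⊕1⊕1⊕0⊕1⊕1 = 0
s2 (pos 2,3,6,7,10,11,14,15,18,19,22,23,26,27,30,31): 1⊕0⊕0⊕0⊕0⊕1⊕0⊕1⊕1⊕1⊕1⊕1⊕0⊕0⊕1⊕1 = 1
s4 (pos 4,5,6,7,12,13,14,15,20,21,22,23,28,29,30,31): 0⊕1⊕0⊕0⊕0⊕1⊕0⊕1⊕1⊕1⊕1⊕1⊕1⊕1⊕1⊕1 = 1
s8 (pos 8,9,10,11,12,13,14,15,24,25,26,27,28,29,30,31): 0⊕0⊕0⊕1⊕0⊕1⊕0⊕1⊕1⊕1⊕0⊕0⊕1⊕1⊕1⊕1 = 1
s16 (pos 16,17,18,19,20,21,22,23,24,25,26,27,28,29,30,31): 1⊕1⊕1⊕1⊕1⊕1⊕1⊕1⊕1⊕1⊕0⊕0⊕1⊕1⊕1⊕1 = 0
Syndrome s16…s1 = 01110 → error at position 14.

01110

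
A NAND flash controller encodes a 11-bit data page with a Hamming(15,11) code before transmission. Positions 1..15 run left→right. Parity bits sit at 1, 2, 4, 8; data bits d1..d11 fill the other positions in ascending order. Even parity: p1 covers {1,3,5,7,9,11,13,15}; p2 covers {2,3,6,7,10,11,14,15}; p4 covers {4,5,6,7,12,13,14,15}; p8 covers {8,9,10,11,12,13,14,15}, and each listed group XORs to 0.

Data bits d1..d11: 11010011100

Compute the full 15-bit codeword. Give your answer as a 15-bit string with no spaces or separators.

111010110011100

Place data at non-parity positions: p1 p2 1 p4 1 0 1 p8 0 0 1 1 1 0 0
p1 (pos 1,3,5,7,9,11,13,15): XOR of data positions = 1⊕1⊕1⊕0⊕1⊕1⊕0 = 1
p2 (pos 2,3,6,7,10,11,14,15): XOR of data positions = 1⊕0⊕1⊕0⊕1⊕0⊕0 = 1
p4 (pos 4,5,6,7,12,13,14,15): XOR of data positions = 1⊕0⊕1⊕1⊕1⊕0⊕0 = 0
p8 (pos 8,9,10,11,12,13,14,15): XOR of data positions = 0⊕0⊕1⊕1⊕1⊕0⊕0 = 1
Codeword: 111010110011100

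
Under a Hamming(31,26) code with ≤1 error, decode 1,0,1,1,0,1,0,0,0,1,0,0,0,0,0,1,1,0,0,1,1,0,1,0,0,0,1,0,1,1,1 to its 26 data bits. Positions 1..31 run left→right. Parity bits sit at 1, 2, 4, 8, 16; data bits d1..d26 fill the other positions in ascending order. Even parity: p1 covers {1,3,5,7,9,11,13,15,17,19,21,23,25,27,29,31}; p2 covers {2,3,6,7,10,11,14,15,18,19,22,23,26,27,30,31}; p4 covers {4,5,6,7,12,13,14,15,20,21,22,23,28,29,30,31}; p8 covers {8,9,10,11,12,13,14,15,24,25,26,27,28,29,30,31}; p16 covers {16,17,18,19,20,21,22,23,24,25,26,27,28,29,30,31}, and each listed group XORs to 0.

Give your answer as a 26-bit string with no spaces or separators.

s1 (pos 1,3,5,7,9,11,13,15,17,19,21,23,25,27,29,31): 1⊕1⊕0⊕0⊕0⊕0⊕0⊕0⊕1⊕0⊕1⊕1⊕0⊕1⊕1⊕1 = 0
s2 (pos 2,3,6,7,10,11,14,15,18,19,22,23,26,27,30,31): 0⊕1⊕1⊕0⊕1⊕0⊕0⊕0⊕0⊕0⊕0⊕1⊕0⊕1⊕1⊕1 = 1
s4 (pos 4,5,6,7,12,13,14,15,20,21,22,23,28,29,30,31): 1⊕0⊕1⊕0⊕0⊕0⊕0⊕0⊕1⊕1⊕0⊕1⊕0⊕1⊕1⊕1 = 0
s8 (pos 8,9,10,11,12,13,14,15,24,25,26,27,28,29,30,31): 0⊕0⊕1⊕0⊕0⊕0⊕0⊕0⊕0⊕0⊕0⊕1⊕0⊕1⊕1⊕1 = 1
s16 (pos 16,17,18,19,20,21,22,23,24,25,26,27,28,29,30,31): 1⊕1⊕0⊕0⊕1⊕1⊕0⊕1⊕0⊕0⊕0⊕1⊕0⊕1⊕1⊕1 = 1
Syndrome s16…s1 = 11010 → error at position 26.
Flip position 26: 1011010001000001100110100010111 → 1011010001000001100110100110111
Read data bits from positions 3,5,6,7,9,10,11,12,13,14,15,17,18,19,20,21,22,23,24,25,26,27,28,29,30,31: 10100100000100110100110111

10100100000100110100110111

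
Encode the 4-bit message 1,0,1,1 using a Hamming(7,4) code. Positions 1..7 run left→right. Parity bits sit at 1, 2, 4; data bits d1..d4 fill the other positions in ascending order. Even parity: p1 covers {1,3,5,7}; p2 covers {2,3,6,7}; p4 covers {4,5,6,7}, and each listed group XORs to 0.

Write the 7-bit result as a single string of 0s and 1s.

Place data at non-parity positions: p1 p2 1 p4 0 1 1
p1 (pos 1,3,5,7): XOR of data positions = 1⊕0⊕1 = 0
p2 (pos 2,3,6,7): XOR of data positions = 1⊕1⊕1 = 1
p4 (pos 4,5,6,7): XOR of data positions = 0⊕1⊕1 = 0
Codeword: 0110011

0110011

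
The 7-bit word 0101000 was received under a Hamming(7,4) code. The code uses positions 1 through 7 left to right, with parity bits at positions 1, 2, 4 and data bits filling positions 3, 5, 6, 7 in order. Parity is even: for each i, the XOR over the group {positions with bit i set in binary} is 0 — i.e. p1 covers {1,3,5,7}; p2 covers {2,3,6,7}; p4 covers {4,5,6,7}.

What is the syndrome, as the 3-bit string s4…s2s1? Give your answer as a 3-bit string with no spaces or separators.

s1 (pos 1,3,5,7): 0⊕0⊕0⊕0 = 0
s2 (pos 2,3,6,7): 1⊕0⊕0⊕0 = 1
s4 (pos 4,5,6,7): 1⊕0⊕0⊕0 = 1
Syndrome s4…s1 = 110 → error at position 6.

110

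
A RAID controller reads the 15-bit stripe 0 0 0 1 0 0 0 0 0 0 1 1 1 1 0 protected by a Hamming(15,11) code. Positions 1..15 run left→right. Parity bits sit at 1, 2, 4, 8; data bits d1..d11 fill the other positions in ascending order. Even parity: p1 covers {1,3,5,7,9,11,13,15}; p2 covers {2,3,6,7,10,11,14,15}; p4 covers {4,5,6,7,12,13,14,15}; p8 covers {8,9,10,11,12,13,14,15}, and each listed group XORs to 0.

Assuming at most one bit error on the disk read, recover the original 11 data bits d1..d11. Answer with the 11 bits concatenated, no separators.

00000011110

s1 (pos 1,3,5,7,9,11,13,15): 0⊕0⊕0⊕0⊕0⊕1⊕1⊕0 = 0
s2 (pos 2,3,6,7,10,11,14,15): 0⊕0⊕0⊕0⊕0⊕1⊕1⊕0 = 0
s4 (pos 4,5,6,7,12,13,14,15): 1⊕0⊕0⊕0⊕1⊕1⊕1⊕0 = 0
s8 (pos 8,9,10,11,12,13,14,15): 0⊕0⊕0⊕1⊕1⊕1⊕1⊕0 = 0
Syndrome s8…s1 = 0000 → no error.
Read data bits from positions 3,5,6,7,9,10,11,12,13,14,15: 00000011110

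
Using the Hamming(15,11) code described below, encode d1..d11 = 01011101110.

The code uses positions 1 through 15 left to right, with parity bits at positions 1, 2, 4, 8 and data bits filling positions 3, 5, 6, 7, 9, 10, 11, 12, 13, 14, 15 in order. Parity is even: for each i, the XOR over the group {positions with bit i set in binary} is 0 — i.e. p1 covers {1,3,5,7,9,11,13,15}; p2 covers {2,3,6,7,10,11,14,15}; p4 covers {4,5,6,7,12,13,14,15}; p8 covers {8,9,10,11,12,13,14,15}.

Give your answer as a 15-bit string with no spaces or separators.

010110111101110

Place data at non-parity positions: p1 p2 0 p4 1 0 1 p8 1 1 0 1 1 1 0
p1 (pos 1,3,5,7,9,11,13,15): XOR of data positions = 0⊕1⊕1⊕1⊕0⊕1⊕0 = 0
p2 (pos 2,3,6,7,10,11,14,15): XOR of data positions = 0⊕0⊕1⊕1⊕0⊕1⊕0 = 1
p4 (pos 4,5,6,7,12,13,14,15): XOR of data positions = 1⊕0⊕1⊕1⊕1⊕1⊕0 = 1
p8 (pos 8,9,10,11,12,13,14,15): XOR of data positions = 1⊕1⊕0⊕1⊕1⊕1⊕0 = 1
Codeword: 010110111101110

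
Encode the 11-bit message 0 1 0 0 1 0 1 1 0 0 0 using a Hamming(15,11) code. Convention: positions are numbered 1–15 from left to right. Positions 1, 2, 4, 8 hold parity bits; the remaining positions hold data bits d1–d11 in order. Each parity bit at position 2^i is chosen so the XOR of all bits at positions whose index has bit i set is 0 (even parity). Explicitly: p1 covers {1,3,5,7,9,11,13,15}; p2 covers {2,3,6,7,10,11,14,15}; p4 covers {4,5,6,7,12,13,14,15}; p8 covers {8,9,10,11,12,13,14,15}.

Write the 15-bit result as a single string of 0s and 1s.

Place data at non-parity positions: p1 p2 0 p4 1 0 0 p8 1 0 1 1 0 0 0
p1 (pos 1,3,5,7,9,11,13,15): XOR of data positions = 0⊕1⊕0⊕1⊕1⊕0⊕0 = 1
p2 (pos 2,3,6,7,10,11,14,15): XOR of data positions = 0⊕0⊕0⊕0⊕1⊕0⊕0 = 1
p4 (pos 4,5,6,7,12,13,14,15): XOR of data positions = 1⊕0⊕0⊕1⊕0⊕0⊕0 = 0
p8 (pos 8,9,10,11,12,13,14,15): XOR of data positions = 1⊕0⊕1⊕1⊕0⊕0⊕0 = 1
Codeword: 110010011011000

110010011011000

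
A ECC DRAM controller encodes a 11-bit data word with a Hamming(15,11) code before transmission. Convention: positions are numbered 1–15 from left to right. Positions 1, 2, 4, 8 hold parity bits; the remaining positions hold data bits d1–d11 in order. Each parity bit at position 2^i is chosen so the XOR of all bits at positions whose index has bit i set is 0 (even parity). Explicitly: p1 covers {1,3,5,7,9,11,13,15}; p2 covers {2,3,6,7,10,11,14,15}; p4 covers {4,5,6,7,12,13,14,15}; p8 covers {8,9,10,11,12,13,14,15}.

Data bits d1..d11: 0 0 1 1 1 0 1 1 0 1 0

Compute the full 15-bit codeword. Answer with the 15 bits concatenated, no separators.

Place data at non-parity positions: p1 p2 0 p4 0 1 1 p8 1 0 1 1 0 1 0
p1 (pos 1,3,5,7,9,11,13,15): XOR of data positions = 0⊕0⊕1⊕1⊕1⊕0⊕0 = 1
p2 (pos 2,3,6,7,10,11,14,15): XOR of data positions = 0⊕1⊕1⊕0⊕1⊕1⊕0 = 0
p4 (pos 4,5,6,7,12,13,14,15): XOR of data positions = 0⊕1⊕1⊕1⊕0⊕1⊕0 = 0
p8 (pos 8,9,10,11,12,13,14,15): XOR of data positions = 1⊕0⊕1⊕1⊕0⊕1⊕0 = 0
Codeword: 100001101011010

100001101011010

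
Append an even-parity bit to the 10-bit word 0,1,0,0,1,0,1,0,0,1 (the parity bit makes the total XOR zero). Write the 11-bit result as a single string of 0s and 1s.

01001010010

XOR of the 10 data bits: 0⊕1⊕0⊕0⊕1⊕0⊕1⊕0⊕0⊕1 = 0
Parity bit = 0 (so all 11 bits XOR to 0).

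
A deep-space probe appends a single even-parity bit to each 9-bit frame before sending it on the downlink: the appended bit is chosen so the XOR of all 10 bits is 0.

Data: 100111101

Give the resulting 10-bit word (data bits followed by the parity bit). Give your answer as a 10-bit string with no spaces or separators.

1001111010

XOR of the 9 data bits: 1⊕0⊕0⊕1⊕1⊕1⊕1⊕0⊕1 = 0
Parity bit = 0 (so all 10 bits XOR to 0).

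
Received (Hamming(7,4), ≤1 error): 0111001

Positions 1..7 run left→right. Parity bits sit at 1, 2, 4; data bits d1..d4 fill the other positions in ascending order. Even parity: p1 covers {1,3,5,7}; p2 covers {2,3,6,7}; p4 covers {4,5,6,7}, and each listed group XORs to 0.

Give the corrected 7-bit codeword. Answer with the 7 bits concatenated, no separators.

0011001

s1 (pos 1,3,5,7): 0⊕1⊕0⊕1 = 0
s2 (pos 2,3,6,7): 1⊕1⊕0⊕1 = 1
s4 (pos 4,5,6,7): 1⊕0⊕0⊕1 = 0
Syndrome s4…s1 = 010 → error at position 2.
Flip position 2: 0111001 → 0011001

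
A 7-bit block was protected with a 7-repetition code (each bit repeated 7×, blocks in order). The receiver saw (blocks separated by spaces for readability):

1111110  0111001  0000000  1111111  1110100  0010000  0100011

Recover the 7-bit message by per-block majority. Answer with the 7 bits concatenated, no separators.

Block 1 (1111110): 6 ones → 1
Block 2 (0111001): 4 ones → 1
Block 3 (0000000): 0 ones → 0
Block 4 (1111111): 7 ones → 1
Block 5 (1110100): 4 ones → 1
Block 6 (0010000): 1 one → 0
Block 7 (0100011): 3 ones → 0

1101100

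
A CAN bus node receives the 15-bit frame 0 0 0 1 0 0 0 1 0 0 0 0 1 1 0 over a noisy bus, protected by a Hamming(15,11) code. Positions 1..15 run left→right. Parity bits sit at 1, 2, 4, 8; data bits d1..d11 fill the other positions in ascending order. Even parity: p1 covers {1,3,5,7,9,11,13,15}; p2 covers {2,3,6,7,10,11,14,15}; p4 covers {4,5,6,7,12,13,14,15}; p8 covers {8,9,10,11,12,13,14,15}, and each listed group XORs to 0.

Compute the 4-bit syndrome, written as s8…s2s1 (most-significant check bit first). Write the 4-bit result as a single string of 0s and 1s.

1111

s1 (pos 1,3,5,7,9,11,13,15): 0⊕0⊕0⊕0⊕0⊕0⊕1⊕0 = 1
s2 (pos 2,3,6,7,10,11,14,15): 0⊕0⊕0⊕0⊕0⊕0⊕1⊕0 = 1
s4 (pos 4,5,6,7,12,13,14,15): 1⊕0⊕0⊕0⊕0⊕1⊕1⊕0 = 1
s8 (pos 8,9,10,11,12,13,14,15): 1⊕0⊕0⊕0⊕0⊕1⊕1⊕0 = 1
Syndrome s8…s1 = 1111 → error at position 15.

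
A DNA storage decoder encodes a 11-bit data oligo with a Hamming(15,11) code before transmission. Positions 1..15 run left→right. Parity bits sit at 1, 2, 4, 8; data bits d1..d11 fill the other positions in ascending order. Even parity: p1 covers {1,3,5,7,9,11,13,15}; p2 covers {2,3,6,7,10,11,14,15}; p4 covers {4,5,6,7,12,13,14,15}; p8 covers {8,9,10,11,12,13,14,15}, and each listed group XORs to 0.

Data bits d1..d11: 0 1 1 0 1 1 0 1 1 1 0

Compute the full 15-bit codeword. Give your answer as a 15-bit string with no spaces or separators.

Place data at non-parity positions: p1 p2 0 p4 1 1 0 p8 1 1 0 1 1 1 0
p1 (pos 1,3,5,7,9,11,13,15): XOR of data positions = 0⊕1⊕0⊕1⊕0⊕1⊕0 = 1
p2 (pos 2,3,6,7,10,11,14,15): XOR of data positions = 0⊕1⊕0⊕1⊕0⊕1⊕0 = 1
p4 (pos 4,5,6,7,12,13,14,15): XOR of data positions = 1⊕1⊕0⊕1⊕1⊕1⊕0 = 1
p8 (pos 8,9,10,11,12,13,14,15): XOR of data positions = 1⊕1⊕0⊕1⊕1⊕1⊕0 = 1
Codeword: 110111011101110

110111011101110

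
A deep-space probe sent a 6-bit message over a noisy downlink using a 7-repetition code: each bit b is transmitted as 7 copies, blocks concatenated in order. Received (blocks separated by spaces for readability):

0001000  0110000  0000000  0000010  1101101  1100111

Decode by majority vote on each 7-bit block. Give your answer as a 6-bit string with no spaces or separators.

000011

Block 1 (0001000): 1 one → 0
Block 2 (0110000): 2 ones → 0
Block 3 (0000000): 0 ones → 0
Block 4 (0000010): 1 one → 0
Block 5 (1101101): 5 ones → 1
Block 6 (1100111): 5 ones → 1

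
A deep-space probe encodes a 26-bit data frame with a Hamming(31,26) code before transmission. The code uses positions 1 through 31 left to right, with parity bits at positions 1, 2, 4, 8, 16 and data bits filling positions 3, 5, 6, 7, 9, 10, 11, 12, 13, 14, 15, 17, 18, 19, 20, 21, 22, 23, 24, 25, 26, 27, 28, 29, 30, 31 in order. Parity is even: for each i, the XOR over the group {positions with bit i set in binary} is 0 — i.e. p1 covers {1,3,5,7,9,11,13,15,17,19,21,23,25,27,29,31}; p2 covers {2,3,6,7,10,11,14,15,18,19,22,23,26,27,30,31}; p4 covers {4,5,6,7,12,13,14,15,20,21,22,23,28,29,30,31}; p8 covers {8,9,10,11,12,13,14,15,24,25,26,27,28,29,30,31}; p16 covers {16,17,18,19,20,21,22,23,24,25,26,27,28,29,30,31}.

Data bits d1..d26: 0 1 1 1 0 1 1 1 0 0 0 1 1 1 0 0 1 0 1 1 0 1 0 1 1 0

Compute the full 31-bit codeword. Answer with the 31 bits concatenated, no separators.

0101111001110001111001011010110

Place data at non-parity positions: p1 p2 0 p4 1 1 1 p8 0 1 1 1 0 0 0 p16 1 1 1 0 0 1 0 1 1 0 1 0 1 1 0
p1 (pos 1,3,5,7,9,11,13,15,17,19,21,23,25,27,29,31): XOR of data positions = 0⊕1⊕1⊕0⊕1⊕0⊕0⊕1⊕1⊕0⊕0⊕1⊕1⊕1⊕0 = 0
p2 (pos 2,3,6,7,10,11,14,15,18,19,22,23,26,27,30,31): XOR of data positions = 0⊕1⊕1⊕1⊕1⊕0⊕0⊕1⊕1⊕1⊕0⊕0⊕1⊕1⊕0 = 1
p4 (pos 4,5,6,7,12,13,14,15,20,21,22,23,28,29,30,31): XOR of data positions = 1⊕1⊕1⊕1⊕0⊕0⊕0⊕0⊕0⊕1⊕0⊕0⊕1⊕1⊕0 = 1
p8 (pos 8,9,10,11,12,13,14,15,24,25,26,27,28,29,30,31): XOR of data positions = 0⊕1⊕1⊕1⊕0⊕0⊕0⊕1⊕1⊕0⊕1⊕0⊕1⊕1⊕0 = 0
p16 (pos 16,17,18,19,20,21,22,23,24,25,26,27,28,29,30,31): XOR of data positions = 1⊕1⊕1⊕0⊕0⊕1⊕0⊕1⊕1⊕0⊕1⊕0⊕1⊕1⊕0 = 1
Codeword: 0101111001110001111001011010110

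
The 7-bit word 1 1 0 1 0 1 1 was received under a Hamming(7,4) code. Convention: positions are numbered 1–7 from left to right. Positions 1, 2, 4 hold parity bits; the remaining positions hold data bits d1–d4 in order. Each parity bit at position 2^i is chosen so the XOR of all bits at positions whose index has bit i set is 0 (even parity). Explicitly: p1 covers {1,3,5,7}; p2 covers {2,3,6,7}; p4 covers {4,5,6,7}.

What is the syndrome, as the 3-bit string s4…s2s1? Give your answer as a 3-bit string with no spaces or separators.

s1 (pos 1,3,5,7): 1⊕0⊕0⊕1 = 0
s2 (pos 2,3,6,7): 1⊕0⊕1⊕1 = 1
s4 (pos 4,5,6,7): 1⊕0⊕1⊕1 = 1
Syndrome s4…s1 = 110 → error at position 6.

110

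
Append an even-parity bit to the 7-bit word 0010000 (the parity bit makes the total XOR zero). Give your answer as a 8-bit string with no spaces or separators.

XOR of the 7 data bits: 0⊕0⊕1⊕0⊕0⊕0⊕0 = 1
Parity bit = 1 (so all 8 bits XOR to 0).

00100001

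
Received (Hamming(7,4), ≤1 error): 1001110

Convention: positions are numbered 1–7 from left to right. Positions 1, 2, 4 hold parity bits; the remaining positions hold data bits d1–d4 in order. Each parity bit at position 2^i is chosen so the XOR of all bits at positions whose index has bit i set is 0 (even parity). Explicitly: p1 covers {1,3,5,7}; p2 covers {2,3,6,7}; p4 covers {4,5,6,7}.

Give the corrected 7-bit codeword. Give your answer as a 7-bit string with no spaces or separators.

1001100

s1 (pos 1,3,5,7): 1⊕0⊕1⊕0 = 0
s2 (pos 2,3,6,7): 0⊕0⊕1⊕0 = 1
s4 (pos 4,5,6,7): 1⊕1⊕1⊕0 = 1
Syndrome s4…s1 = 110 → error at position 6.
Flip position 6: 1001110 → 1001100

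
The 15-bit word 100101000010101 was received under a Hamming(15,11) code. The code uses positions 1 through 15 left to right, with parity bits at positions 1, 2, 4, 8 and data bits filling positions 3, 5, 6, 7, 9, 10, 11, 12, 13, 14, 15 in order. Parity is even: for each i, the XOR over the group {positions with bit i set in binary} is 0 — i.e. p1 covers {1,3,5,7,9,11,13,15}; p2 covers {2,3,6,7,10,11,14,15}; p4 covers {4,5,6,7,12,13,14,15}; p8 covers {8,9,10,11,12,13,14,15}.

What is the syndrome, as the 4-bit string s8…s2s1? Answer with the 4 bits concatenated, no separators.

s1 (pos 1,3,5,7,9,11,13,15): 1⊕0⊕0⊕0⊕0⊕1⊕1⊕1 = 0
s2 (pos 2,3,6,7,10,11,14,15): 0⊕0⊕1⊕0⊕0⊕1⊕0⊕1 = 1
s4 (pos 4,5,6,7,12,13,14,15): 1⊕0⊕1⊕0⊕0⊕1⊕0⊕1 = 0
s8 (pos 8,9,10,11,12,13,14,15): 0⊕0⊕0⊕1⊕0⊕1⊕0⊕1 = 1
Syndrome s8…s1 = 1010 → error at position 10.

1010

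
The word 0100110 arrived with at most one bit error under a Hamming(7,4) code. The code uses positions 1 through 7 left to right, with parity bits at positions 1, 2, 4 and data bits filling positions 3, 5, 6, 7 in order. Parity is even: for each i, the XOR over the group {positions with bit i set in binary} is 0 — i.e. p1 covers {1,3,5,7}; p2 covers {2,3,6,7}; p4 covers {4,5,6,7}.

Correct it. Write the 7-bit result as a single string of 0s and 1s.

1100110

s1 (pos 1,3,5,7): 0⊕0⊕1⊕0 = 1
s2 (pos 2,3,6,7): 1⊕0⊕1⊕0 = 0
s4 (pos 4,5,6,7): 0⊕1⊕1⊕0 = 0
Syndrome s4…s1 = 001 → error at position 1.
Flip position 1: 0100110 → 1100110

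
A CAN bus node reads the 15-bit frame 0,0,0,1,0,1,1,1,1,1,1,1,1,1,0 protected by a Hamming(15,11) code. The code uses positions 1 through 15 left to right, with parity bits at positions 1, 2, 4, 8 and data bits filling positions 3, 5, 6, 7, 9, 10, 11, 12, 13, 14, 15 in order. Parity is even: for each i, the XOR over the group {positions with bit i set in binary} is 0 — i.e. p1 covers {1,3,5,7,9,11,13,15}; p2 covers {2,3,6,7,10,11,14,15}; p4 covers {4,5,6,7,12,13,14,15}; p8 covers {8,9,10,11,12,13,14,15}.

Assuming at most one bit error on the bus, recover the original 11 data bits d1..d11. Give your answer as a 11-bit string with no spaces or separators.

00111011110

s1 (pos 1,3,5,7,9,11,13,15): 0⊕0⊕0⊕1⊕1⊕1⊕1⊕0 = 0
s2 (pos 2,3,6,7,10,11,14,15): 0⊕0⊕1⊕1⊕1⊕1⊕1⊕0 = 1
s4 (pos 4,5,6,7,12,13,14,15): 1⊕0⊕1⊕1⊕1⊕1⊕1⊕0 = 0
s8 (pos 8,9,10,11,12,13,14,15): 1⊕1⊕1⊕1⊕1⊕1⊕1⊕0 = 1
Syndrome s8…s1 = 1010 → error at position 10.
Flip position 10: 000101111111110 → 000101111011110
Read data bits from positions 3,5,6,7,9,10,11,12,13,14,15: 00111011110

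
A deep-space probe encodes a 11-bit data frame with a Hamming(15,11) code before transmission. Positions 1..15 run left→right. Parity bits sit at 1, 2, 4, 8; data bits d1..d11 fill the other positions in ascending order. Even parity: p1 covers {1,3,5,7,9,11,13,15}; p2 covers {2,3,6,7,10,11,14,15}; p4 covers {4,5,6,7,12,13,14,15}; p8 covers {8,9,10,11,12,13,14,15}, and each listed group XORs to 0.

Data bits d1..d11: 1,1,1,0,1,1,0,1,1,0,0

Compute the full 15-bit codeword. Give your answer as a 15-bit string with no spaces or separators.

Place data at non-parity positions: p1 p2 1 p4 1 1 0 p8 1 1 0 1 1 0 0
p1 (pos 1,3,5,7,9,11,13,15): XOR of data positions = 1⊕1⊕0⊕1⊕0⊕1⊕0 = 0
p2 (pos 2,3,6,7,10,11,14,15): XOR of data positions = 1⊕1⊕0⊕1⊕0⊕0⊕0 = 1
p4 (pos 4,5,6,7,12,13,14,15): XOR of data positions = 1⊕1⊕0⊕1⊕1⊕0⊕0 = 0
p8 (pos 8,9,10,11,12,13,14,15): XOR of data positions = 1⊕1⊕0⊕1⊕1⊕0⊕0 = 0
Codeword: 011011001101100

011011001101100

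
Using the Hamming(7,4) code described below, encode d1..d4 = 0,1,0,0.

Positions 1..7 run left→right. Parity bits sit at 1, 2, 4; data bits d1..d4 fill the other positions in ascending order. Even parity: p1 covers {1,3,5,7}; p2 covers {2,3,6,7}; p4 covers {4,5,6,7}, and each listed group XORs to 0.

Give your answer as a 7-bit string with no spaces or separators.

Place data at non-parity positions: p1 p2 0 p4 1 0 0
p1 (pos 1,3,5,7): XOR of data positions = 0⊕1⊕0 = 1
p2 (pos 2,3,6,7): XOR of data positions = 0⊕0⊕0 = 0
p4 (pos 4,5,6,7): XOR of data positions = 1⊕0⊕0 = 1
Codeword: 1001100

1001100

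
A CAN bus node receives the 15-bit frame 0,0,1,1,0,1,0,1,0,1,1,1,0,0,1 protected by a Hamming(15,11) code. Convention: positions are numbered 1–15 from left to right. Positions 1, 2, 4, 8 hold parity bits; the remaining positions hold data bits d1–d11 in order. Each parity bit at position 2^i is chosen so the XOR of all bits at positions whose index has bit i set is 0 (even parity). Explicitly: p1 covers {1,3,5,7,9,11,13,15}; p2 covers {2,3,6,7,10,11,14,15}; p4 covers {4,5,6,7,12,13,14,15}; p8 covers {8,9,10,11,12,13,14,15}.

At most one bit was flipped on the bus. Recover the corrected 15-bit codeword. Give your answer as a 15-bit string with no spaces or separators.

001101010101001

s1 (pos 1,3,5,7,9,11,13,15): 0⊕1⊕0⊕0⊕0⊕1⊕0⊕1 = 1
s2 (pos 2,3,6,7,10,11,14,15): 0⊕1⊕1⊕0⊕1⊕1⊕0⊕1 = 1
s4 (pos 4,5,6,7,12,13,14,15): 1⊕0⊕1⊕0⊕1⊕0⊕0⊕1 = 0
s8 (pos 8,9,10,11,12,13,14,15): 1⊕0⊕1⊕1⊕1⊕0⊕0⊕1 = 1
Syndrome s8…s1 = 1011 → error at position 11.
Flip position 11: 001101010111001 → 001101010101001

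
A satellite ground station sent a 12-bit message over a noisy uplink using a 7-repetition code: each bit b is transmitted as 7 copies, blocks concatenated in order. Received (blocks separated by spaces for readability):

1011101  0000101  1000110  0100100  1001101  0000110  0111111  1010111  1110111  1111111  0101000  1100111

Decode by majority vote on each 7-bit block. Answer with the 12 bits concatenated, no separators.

Block 1 (1011101): 5 ones → 1
Block 2 (0000101): 2 ones → 0
Block 3 (1000110): 3 ones → 0
Block 4 (0100100): 2 ones → 0
Block 5 (1001101): 4 ones → 1
Block 6 (0000110): 2 ones → 0
Block 7 (0111111): 6 ones → 1
Block 8 (1010111): 5 ones → 1
Block 9 (1110111): 6 ones → 1
Block 10 (1111111): 7 ones → 1
Block 11 (0101000): 2 ones → 0
Block 12 (1100111): 5 ones → 1

100010111101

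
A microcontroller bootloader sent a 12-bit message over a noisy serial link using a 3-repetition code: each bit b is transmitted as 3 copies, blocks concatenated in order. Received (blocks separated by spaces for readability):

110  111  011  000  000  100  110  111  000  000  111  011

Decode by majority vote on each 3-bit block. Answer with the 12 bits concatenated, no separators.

111000110011

Block 1 (110): 2 ones → 1
Block 2 (111): 3 ones → 1
Block 3 (011): 2 ones → 1
Block 4 (000): 0 ones → 0
Block 5 (000): 0 ones → 0
Block 6 (100): 1 one → 0
Block 7 (110): 2 ones → 1
Block 8 (111): 3 ones → 1
Block 9 (000): 0 ones → 0
Block 10 (000): 0 ones → 0
Block 11 (111): 3 ones → 1
Block 12 (011): 2 ones → 1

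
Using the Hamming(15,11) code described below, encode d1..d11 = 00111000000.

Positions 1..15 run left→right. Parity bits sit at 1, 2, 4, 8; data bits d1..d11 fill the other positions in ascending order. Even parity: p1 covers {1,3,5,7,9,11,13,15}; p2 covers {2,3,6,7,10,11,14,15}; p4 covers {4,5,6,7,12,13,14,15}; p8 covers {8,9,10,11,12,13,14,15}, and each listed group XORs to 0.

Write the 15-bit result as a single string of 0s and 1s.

000001111000000

Place data at non-parity positions: p1 p2 0 p4 0 1 1 p8 1 0 0 0 0 0 0
p1 (pos 1,3,5,7,9,11,13,15): XOR of data positions = 0⊕0⊕1⊕1⊕0⊕0⊕0 = 0
p2 (pos 2,3,6,7,10,11,14,15): XOR of data positions = 0⊕1⊕1⊕0⊕0⊕0⊕0 = 0
p4 (pos 4,5,6,7,12,13,14,15): XOR of data positions = 0⊕1⊕1⊕0⊕0⊕0⊕0 = 0
p8 (pos 8,9,10,11,12,13,14,15): XOR of data positions = 1⊕0⊕0⊕0⊕0⊕0⊕0 = 1
Codeword: 000001111000000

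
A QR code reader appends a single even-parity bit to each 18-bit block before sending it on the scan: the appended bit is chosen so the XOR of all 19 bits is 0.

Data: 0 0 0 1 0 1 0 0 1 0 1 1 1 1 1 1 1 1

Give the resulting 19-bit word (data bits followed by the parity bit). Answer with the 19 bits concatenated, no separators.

XOR of the 18 data bits: 0⊕0⊕0⊕1⊕0⊕1⊕0⊕0⊕1⊕0⊕1⊕1⊕1⊕1⊕1⊕1⊕1⊕1 = 1
Parity bit = 1 (so all 19 bits XOR to 0).

0001010010111111111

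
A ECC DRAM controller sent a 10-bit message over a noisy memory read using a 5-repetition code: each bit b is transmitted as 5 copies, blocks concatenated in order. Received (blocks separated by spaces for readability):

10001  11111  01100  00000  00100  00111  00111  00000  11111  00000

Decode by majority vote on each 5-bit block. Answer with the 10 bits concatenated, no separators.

0100011010

Block 1 (10001): 2 ones → 0
Block 2 (11111): 5 ones → 1
Block 3 (01100): 2 ones → 0
Block 4 (00000): 0 ones → 0
Block 5 (00100): 1 one → 0
Block 6 (00111): 3 ones → 1
Block 7 (00111): 3 ones → 1
Block 8 (00000): 0 ones → 0
Block 9 (11111): 5 ones → 1
Block 10 (00000): 0 ones → 0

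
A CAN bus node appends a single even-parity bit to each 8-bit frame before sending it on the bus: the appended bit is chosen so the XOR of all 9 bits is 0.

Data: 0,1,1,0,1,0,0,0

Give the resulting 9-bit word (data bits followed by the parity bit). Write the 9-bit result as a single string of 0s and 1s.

011010001

XOR of the 8 data bits: 0⊕1⊕1⊕0⊕1⊕0⊕0⊕0 = 1
Parity bit = 1 (so all 9 bits XOR to 0).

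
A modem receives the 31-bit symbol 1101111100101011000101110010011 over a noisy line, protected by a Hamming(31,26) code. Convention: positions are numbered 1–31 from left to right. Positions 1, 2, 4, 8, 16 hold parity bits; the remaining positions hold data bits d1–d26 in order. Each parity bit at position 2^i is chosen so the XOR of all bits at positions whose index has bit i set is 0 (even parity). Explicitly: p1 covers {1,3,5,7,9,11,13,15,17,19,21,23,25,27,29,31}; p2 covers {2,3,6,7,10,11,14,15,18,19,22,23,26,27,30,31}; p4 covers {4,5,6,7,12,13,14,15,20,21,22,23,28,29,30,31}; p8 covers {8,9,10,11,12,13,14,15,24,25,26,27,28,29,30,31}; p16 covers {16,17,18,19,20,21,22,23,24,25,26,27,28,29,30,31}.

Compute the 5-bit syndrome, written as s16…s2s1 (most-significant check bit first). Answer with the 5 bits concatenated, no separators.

s1 (pos 1,3,5,7,9,11,13,15,17,19,21,23,25,27,29,31): 1⊕0⊕1⊕1⊕0⊕1⊕1⊕1⊕0⊕0⊕0⊕1⊕0⊕1⊕0⊕1 = 1
s2 (pos 2,3,6,7,10,11,14,15,18,19,22,23,26,27,30,31): 1⊕0⊕1⊕1⊕0⊕1⊕0⊕1⊕0⊕0⊕1⊕1⊕0⊕1⊕1⊕1 = 0
s4 (pos 4,5,6,7,12,13,14,15,20,21,22,23,28,29,30,31): 1⊕1⊕1⊕1⊕0⊕1⊕0⊕1⊕1⊕0⊕1⊕1⊕0⊕0⊕1⊕1 = 1
s8 (pos 8,9,10,11,12,13,14,15,24,25,26,27,28,29,30,31): 1⊕0⊕0⊕1⊕0⊕1⊕0⊕1⊕1⊕0⊕0⊕1⊕0⊕0⊕1⊕1 = 0
s16 (pos 16,17,18,19,20,21,22,23,24,25,26,27,28,29,30,31): 1⊕0⊕0⊕0⊕1⊕0⊕1⊕1⊕1⊕0⊕0⊕1⊕0⊕0⊕1⊕1 = 0
Syndrome s16…s1 = 00101 → error at position 5.

00101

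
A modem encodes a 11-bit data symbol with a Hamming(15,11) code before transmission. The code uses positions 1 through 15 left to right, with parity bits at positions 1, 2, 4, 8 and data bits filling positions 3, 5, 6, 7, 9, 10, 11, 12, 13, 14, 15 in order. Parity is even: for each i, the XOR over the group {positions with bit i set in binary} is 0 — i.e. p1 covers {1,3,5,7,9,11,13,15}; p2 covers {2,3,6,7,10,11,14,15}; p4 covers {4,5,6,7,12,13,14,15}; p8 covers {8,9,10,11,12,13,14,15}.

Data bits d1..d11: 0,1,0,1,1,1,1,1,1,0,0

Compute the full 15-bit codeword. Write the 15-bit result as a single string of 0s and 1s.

110010111111100

Place data at non-parity positions: p1 p2 0 p4 1 0 1 p8 1 1 1 1 1 0 0
p1 (pos 1,3,5,7,9,11,13,15): XOR of data positions = 0⊕1⊕1⊕1⊕1⊕1⊕0 = 1
p2 (pos 2,3,6,7,10,11,14,15): XOR of data positions = 0⊕0⊕1⊕1⊕1⊕0⊕0 = 1
p4 (pos 4,5,6,7,12,13,14,15): XOR of data positions = 1⊕0⊕1⊕1⊕1⊕0⊕0 = 0
p8 (pos 8,9,10,11,12,13,14,15): XOR of data positions = 1⊕1⊕1⊕1⊕1⊕0⊕0 = 1
Codeword: 110010111111100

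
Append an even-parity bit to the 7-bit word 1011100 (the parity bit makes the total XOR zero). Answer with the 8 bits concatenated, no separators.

XOR of the 7 data bits: 1⊕0⊕1⊕1⊕1⊕0⊕0 = 0
Parity bit = 0 (so all 8 bits XOR to 0).

10111000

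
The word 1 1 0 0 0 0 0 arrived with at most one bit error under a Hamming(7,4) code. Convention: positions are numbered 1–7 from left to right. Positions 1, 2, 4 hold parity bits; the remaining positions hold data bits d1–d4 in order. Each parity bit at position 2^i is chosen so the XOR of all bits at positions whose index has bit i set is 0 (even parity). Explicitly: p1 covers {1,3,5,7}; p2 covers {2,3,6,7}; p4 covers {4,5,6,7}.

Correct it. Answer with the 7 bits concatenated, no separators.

1110000

s1 (pos 1,3,5,7): 1⊕0⊕0⊕0 = 1
s2 (pos 2,3,6,7): 1⊕0⊕0⊕0 = 1
s4 (pos 4,5,6,7): 0⊕0⊕0⊕0 = 0
Syndrome s4…s1 = 011 → error at position 3.
Flip position 3: 1100000 → 1110000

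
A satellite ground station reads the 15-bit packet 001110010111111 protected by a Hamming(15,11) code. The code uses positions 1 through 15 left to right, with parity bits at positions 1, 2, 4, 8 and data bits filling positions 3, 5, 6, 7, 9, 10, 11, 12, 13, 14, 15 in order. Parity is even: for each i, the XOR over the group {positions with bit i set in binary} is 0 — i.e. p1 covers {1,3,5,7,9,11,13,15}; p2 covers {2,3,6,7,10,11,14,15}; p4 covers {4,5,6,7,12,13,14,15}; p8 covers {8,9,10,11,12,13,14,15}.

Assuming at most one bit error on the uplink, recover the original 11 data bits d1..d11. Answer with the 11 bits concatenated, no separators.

s1 (pos 1,3,5,7,9,11,13,15): 0⊕1⊕1⊕0⊕0⊕1⊕1⊕1 = 1
s2 (pos 2,3,6,7,10,11,14,15): 0⊕1⊕0⊕0⊕1⊕1⊕1⊕1 = 1
s4 (pos 4,5,6,7,12,13,14,15): 1⊕1⊕0⊕0⊕1⊕1⊕1⊕1 = 0
s8 (pos 8,9,10,11,12,13,14,15): 1⊕0⊕1⊕1⊕1⊕1⊕1⊕1 = 1
Syndrome s8…s1 = 1011 → error at position 11.
Flip position 11: 001110010111111 → 001110010101111
Read data bits from positions 3,5,6,7,9,10,11,12,13,14,15: 11000101111

11000101111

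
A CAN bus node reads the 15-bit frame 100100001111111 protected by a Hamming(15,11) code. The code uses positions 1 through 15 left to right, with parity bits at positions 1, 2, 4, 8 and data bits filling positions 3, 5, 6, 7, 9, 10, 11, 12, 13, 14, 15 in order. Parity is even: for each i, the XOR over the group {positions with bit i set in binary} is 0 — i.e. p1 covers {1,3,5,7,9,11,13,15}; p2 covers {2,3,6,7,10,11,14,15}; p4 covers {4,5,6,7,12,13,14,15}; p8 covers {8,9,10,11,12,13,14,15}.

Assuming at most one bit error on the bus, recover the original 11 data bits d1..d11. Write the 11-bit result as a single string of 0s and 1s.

00001111011

s1 (pos 1,3,5,7,9,11,13,15): 1⊕0⊕0⊕0⊕1⊕1⊕1⊕1 = 1
s2 (pos 2,3,6,7,10,11,14,15): 0⊕0⊕0⊕0⊕1⊕1⊕1⊕1 = 0
s4 (pos 4,5,6,7,12,13,14,15): 1⊕0⊕0⊕0⊕1⊕1⊕1⊕1 = 1
s8 (pos 8,9,10,11,12,13,14,15): 0⊕1⊕1⊕1⊕1⊕1⊕1⊕1 = 1
Syndrome s8…s1 = 1101 → error at position 13.
Flip position 13: 100100001111111 → 100100001111011
Read data bits from positions 3,5,6,7,9,10,11,12,13,14,15: 00001111011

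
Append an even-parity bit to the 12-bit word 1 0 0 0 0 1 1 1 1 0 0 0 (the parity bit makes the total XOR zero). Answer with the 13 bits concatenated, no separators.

1000011110001

XOR of the 12 data bits: 1⊕0⊕0⊕0⊕0⊕1⊕1⊕1⊕1⊕0⊕0⊕0 = 1
Parity bit = 1 (so all 13 bits XOR to 0).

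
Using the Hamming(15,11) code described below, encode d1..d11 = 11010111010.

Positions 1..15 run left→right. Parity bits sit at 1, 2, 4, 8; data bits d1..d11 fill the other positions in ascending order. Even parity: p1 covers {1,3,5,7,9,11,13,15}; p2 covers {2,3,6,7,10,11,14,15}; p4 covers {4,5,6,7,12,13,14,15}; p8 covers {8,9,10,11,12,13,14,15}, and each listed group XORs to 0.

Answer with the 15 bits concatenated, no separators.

Place data at non-parity positions: p1 p2 1 p4 1 0 1 p8 0 1 1 1 0 1 0
p1 (pos 1,3,5,7,9,11,13,15): XOR of data positions = 1⊕1⊕1⊕0⊕1⊕0⊕0 = 0
p2 (pos 2,3,6,7,10,11,14,15): XOR of data positions = 1⊕0⊕1⊕1⊕1⊕1⊕0 = 1
p4 (pos 4,5,6,7,12,13,14,15): XOR of data positions = 1⊕0⊕1⊕1⊕0⊕1⊕0 = 0
p8 (pos 8,9,10,11,12,13,14,15): XOR of data positions = 0⊕1⊕1⊕1⊕0⊕1⊕0 = 0
Codeword: 011010100111010

011010100111010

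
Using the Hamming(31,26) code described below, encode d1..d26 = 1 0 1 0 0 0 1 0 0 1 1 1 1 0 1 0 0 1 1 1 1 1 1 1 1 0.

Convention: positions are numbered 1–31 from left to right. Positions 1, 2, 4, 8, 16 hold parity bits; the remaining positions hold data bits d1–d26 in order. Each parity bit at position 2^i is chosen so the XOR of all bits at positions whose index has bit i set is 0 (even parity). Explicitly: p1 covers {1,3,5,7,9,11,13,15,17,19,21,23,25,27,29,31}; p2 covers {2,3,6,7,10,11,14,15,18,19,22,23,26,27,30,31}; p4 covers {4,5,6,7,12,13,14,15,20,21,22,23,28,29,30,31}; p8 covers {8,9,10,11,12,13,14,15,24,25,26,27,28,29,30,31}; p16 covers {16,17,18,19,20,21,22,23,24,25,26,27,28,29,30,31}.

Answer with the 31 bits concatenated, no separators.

0010010000100111110100111111110

Place data at non-parity positions: p1 p2 1 p4 0 1 0 p8 0 0 1 0 0 1 1 p16 1 1 0 1 0 0 1 1 1 1 1 1 1 1 0
p1 (pos 1,3,5,7,9,11,13,15,17,19,21,23,25,27,29,31): XOR of data positions = 1⊕0⊕0⊕0⊕1⊕0⊕1⊕1⊕0⊕0⊕1⊕1⊕1⊕1⊕0 = 0
p2 (pos 2,3,6,7,10,11,14,15,18,19,22,23,26,27,30,31): XOR of data positions = 1⊕1⊕0⊕0⊕1⊕1⊕1⊕1⊕0⊕0⊕1⊕1⊕1⊕1⊕0 = 0
p4 (pos 4,5,6,7,12,13,14,15,20,21,22,23,28,29,30,31): XOR of data positions = 0⊕1⊕0⊕0⊕0⊕1⊕1⊕1⊕0⊕0⊕1⊕1⊕1⊕1⊕0 = 0
p8 (pos 8,9,10,11,12,13,14,15,24,25,26,27,28,29,30,31): XOR of data positions = 0⊕0⊕1⊕0⊕0⊕1⊕1⊕1⊕1⊕1⊕1⊕1⊕1⊕1⊕0 = 0
p16 (pos 16,17,18,19,20,21,22,23,24,25,26,27,28,29,30,31): XOR of data positions = 1⊕1⊕0⊕1⊕0⊕0⊕1⊕1⊕1⊕1⊕1⊕1⊕1⊕1⊕0 = 1
Codeword: 0010010000100111110100111111110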